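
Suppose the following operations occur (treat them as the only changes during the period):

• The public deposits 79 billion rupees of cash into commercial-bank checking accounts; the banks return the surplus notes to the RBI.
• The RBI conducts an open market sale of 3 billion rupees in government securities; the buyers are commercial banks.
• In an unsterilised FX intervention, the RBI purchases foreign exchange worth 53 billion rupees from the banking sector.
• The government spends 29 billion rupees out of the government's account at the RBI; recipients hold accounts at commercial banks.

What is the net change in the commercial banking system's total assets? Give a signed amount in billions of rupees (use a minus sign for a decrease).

Currency deposit 79 billion rupees: bank balance sheets expand → +79B.
OMO sale (to banks) 3 billion rupees: just an asset swap on bank balance sheets → 0.
FX purchase 53 billion rupees: just an asset swap on bank balance sheets → 0.
Government spending 29 billion rupees: bank balance sheets expand → +29B.
Net: 79 + 0 + 0 + 29 = +108 billion.

+108 billion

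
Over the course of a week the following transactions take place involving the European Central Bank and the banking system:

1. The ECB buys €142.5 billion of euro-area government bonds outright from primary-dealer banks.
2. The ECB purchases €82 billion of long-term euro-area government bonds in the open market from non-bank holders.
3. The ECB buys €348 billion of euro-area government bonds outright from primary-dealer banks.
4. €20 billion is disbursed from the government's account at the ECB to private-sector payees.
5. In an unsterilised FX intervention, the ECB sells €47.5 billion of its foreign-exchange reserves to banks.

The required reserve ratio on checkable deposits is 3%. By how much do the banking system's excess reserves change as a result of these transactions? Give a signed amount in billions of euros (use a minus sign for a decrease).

OMO purchase (from banks) €142.5 billion: reserves +€142.5B, deposits 0.
Asset purchase (from non-banks) €82 billion: reserves +€82B, deposits +€82B.
OMO purchase (from banks) €348 billion: reserves +€348B, deposits 0.
Government spending €20 billion: reserves +€20B, deposits +€20B.
FX sale €47.5 billion: reserves −€47.5B, deposits 0.
Totals: Δreserves = +€545B, Δdeposits = +€102B.
Δrequired reserves = 3% × +€102B = +€3.06B.
Δexcess reserves = Δreserves − Δrequired = +€545B − (+€3.06B) = +€541.94 billion.

+€541.94 billion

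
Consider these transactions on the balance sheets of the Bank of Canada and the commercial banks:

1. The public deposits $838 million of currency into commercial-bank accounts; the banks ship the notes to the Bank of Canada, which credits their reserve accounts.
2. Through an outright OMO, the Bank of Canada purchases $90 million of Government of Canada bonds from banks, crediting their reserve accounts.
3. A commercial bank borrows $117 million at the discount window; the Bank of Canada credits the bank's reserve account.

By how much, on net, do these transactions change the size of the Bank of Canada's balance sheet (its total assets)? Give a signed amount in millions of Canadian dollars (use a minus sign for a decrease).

+$207 million

Currency deposit $838 million: only the composition of liabilities changes → 0.
OMO purchase (from banks) $90 million: a Bank of Canada asset is acquired → +$90M.
Discount-window loan $117 million: a Bank of Canada asset is acquired → +$117M.
Net: 0 + 90 + 117 = +$207 million.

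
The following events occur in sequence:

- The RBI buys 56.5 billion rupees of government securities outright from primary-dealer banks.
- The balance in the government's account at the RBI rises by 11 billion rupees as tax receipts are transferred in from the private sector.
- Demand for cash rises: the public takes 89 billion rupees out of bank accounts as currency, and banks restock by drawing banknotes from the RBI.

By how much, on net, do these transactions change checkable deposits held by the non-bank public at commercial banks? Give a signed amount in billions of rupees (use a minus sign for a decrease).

-100 billion

OMO purchase (from banks) 56.5 billion rupees: the counterparty is a bank, so public deposits are unchanged → 0.
Government account inflow 11 billion rupees: non-bank counterparties' bank balances fall → −11B.
Currency withdrawal 89 billion rupees: non-bank counterparties' bank balances fall → −89B.
Net: 0 − 11 − 89 = -100 billion.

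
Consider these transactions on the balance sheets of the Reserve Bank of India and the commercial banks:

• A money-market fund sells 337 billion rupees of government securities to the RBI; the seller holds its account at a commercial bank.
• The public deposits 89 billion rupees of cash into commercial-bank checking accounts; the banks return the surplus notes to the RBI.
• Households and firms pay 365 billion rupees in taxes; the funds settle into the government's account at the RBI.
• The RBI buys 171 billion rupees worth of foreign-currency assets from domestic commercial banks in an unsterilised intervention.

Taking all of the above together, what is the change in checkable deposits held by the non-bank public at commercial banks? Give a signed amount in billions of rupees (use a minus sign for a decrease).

+61 billion

Asset purchase (from non-banks) 337 billion rupees: non-bank counterparties' bank balances rise → +337B.
Currency deposit 89 billion rupees: non-bank counterparties' bank balances rise → +89B.
Government account inflow 365 billion rupees: non-bank counterparties' bank balances fall → −365B.
FX purchase 171 billion rupees: the counterparty is a bank, so public deposits are unchanged → 0.
Net: 337 + 89 − 365 + 0 = +61 billion.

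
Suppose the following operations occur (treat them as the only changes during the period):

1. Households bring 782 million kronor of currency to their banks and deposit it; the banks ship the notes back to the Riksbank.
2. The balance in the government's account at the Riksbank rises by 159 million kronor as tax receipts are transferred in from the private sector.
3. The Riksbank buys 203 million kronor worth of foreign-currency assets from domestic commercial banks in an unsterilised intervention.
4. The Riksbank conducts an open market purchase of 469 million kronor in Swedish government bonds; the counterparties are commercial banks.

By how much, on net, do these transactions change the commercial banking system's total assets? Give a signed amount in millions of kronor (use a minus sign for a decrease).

+623 million

Currency deposit 782 million kronor: bank balance sheets expand → +782M.
Government account inflow 159 million kronor: bank balance sheets shrink → −159M.
FX purchase 203 million kronor: just an asset swap on bank balance sheets → 0.
OMO purchase (from banks) 469 million kronor: just an asset swap on bank balance sheets → 0.
Net: 782 − 159 + 0 + 0 = +623 million.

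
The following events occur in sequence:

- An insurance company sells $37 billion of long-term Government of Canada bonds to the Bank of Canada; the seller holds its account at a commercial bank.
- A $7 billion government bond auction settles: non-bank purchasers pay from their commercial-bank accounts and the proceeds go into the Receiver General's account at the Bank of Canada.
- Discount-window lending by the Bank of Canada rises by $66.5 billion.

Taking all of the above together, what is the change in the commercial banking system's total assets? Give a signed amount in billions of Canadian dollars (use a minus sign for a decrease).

Asset purchase (from non-banks) $37 billion: bank balance sheets expand → +$37B.
Government account inflow $7 billion: bank balance sheets shrink → −$7B.
Discount-window loan $66.5 billion: bank balance sheets expand → +$66.5B.
Net: 37 − 7 + 66.5 = +$96.5 billion.

+$96.5 billion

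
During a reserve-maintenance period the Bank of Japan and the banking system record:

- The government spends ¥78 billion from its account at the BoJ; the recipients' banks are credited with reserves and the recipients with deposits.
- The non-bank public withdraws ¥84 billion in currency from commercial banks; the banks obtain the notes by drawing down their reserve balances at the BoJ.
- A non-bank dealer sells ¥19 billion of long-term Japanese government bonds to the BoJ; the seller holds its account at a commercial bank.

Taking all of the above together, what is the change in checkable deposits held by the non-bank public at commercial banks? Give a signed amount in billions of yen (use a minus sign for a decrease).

Government spending ¥78 billion: non-bank counterparties' bank balances rise → +¥78B.
Currency withdrawal ¥84 billion: non-bank counterparties' bank balances fall → −¥84B.
Asset purchase (from non-banks) ¥19 billion: non-bank counterparties' bank balances rise → +¥19B.
Net: 78 − 84 + 19 = +¥13 billion.

+¥13 billion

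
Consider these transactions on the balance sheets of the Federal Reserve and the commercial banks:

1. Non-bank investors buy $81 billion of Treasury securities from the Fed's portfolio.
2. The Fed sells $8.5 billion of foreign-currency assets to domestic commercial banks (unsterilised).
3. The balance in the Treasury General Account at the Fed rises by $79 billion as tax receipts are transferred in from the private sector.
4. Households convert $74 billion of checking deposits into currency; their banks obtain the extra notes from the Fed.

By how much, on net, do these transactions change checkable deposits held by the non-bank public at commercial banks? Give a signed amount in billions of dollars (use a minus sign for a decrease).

-$234 billion

Asset sale (to non-banks) $81 billion: non-bank counterparties' bank balances fall → −$81B.
FX sale $8.5 billion: the counterparty is a bank, so public deposits are unchanged → 0.
Government account inflow $79 billion: non-bank counterparties' bank balances fall → −$79B.
Currency withdrawal $74 billion: non-bank counterparties' bank balances fall → −$74B.
Net: −81 + 0 − 79 − 74 = -$234 billion.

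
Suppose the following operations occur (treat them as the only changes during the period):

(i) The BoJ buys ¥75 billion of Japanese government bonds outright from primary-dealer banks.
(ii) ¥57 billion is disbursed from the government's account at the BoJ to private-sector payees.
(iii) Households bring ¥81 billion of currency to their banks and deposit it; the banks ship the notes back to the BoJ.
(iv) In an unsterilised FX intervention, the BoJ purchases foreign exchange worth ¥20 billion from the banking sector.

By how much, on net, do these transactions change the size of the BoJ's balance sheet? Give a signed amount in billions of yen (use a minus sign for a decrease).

BoJ balance sheet:
  Assets:      Securities +¥75B, Foreign assets +¥20B
  Liabilities: Bank reserves +¥233B, Currency in circulation −¥81B, Government deposits −¥57B
Change in total BoJ assets = +¥95 billion.

+¥95 billion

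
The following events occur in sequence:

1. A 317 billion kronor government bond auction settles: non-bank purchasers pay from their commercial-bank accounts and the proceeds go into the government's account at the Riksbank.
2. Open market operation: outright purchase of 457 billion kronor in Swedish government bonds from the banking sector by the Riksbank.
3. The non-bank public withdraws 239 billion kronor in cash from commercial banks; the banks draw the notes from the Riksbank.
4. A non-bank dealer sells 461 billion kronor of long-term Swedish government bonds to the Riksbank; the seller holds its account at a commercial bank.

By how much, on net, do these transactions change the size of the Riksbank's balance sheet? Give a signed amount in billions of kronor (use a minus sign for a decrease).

+918 billion

Government account inflow 317 billion kronor: only the composition of liabilities changes → 0.
OMO purchase (from banks) 457 billion kronor: a Riksbank asset is acquired → +457B.
Currency withdrawal 239 billion kronor: only the composition of liabilities changes → 0.
Asset purchase (from non-banks) 461 billion kronor: a Riksbank asset is acquired → +461B.
Net: 0 + 457 + 0 + 461 = +918 billion.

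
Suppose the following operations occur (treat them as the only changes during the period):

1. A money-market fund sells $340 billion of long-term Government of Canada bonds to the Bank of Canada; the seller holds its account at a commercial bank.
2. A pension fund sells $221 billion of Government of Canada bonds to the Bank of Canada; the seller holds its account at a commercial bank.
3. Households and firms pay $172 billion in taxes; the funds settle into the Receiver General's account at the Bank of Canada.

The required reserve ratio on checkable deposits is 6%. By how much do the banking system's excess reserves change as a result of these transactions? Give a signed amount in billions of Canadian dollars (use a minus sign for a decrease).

Asset purchase (from non-banks) $340 billion: reserves +$340B, deposits +$340B.
Asset purchase (from non-banks) $221 billion: reserves +$221B, deposits +$221B.
Government account inflow $172 billion: reserves −$172B, deposits −$172B.
Totals: Δreserves = +$389B, Δdeposits = +$389B.
Δrequired reserves = 6% × +$389B = +$23.34B.
Δexcess reserves = Δreserves − Δrequired = +$389B − (+$23.34B) = +$365.66 billion.

+$365.66 billion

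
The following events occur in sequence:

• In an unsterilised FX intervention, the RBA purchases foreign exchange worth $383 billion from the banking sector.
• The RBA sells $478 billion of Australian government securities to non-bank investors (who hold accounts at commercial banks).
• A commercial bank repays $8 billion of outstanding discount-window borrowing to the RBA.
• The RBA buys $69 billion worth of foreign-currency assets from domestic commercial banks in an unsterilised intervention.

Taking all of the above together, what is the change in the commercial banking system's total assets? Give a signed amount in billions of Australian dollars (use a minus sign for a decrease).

RBA balance sheet:
  Assets:      Securities −$478B, Loans to banks −$8B, Foreign assets +$452B
  Liabilities: Bank reserves −$34B
Commercial banking system:
  Assets:      Reserves at CB −$34B, Foreign assets −$452B
  Liabilities: Checkable deposits −$478B, Borrowings from CB −$8B
Change in total bank assets = -$486 billion.

-$486 billion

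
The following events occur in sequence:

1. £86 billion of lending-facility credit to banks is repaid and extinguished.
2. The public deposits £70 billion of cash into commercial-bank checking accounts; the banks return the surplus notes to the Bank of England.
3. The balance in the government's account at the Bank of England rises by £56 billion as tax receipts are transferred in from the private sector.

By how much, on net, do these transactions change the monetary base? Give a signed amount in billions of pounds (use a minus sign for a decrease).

Discount-window repayment £86 billion: Bank of England balance sheet contracts → −£86B.
Currency deposit £70 billion: just a shift between currency and reserves — both are base money → 0.
Government account inflow £56 billion: reserves shift to a non-base liability → −£56B.
Net: −86 + 0 − 56 = -£142 billion.

-£142 billion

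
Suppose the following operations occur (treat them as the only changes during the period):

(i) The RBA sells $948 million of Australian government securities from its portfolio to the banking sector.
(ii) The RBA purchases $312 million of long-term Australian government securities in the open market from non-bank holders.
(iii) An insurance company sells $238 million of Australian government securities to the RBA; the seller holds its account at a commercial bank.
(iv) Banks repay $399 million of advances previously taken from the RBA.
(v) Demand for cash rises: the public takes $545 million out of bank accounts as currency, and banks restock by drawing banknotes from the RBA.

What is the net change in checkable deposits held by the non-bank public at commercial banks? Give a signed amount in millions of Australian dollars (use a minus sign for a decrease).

+$5 million

RBA balance sheet:
  Assets:      Securities −$398M, Loans to banks −$399M
  Liabilities: Bank reserves −$1342M, Currency in circulation +$545M
Commercial banking system:
  Assets:      Reserves at CB −$1342M, Securities +$948M
  Liabilities: Checkable deposits +$5M, Borrowings from CB −$399M
So the change in checkable deposits held by the non-bank public at commercial banks is +$5 million.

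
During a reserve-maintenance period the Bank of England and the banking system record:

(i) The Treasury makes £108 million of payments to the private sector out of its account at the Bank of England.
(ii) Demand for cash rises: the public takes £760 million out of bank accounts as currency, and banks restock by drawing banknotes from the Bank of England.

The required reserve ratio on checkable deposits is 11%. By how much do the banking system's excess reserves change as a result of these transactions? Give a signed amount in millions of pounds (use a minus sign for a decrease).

-£580.28 million

Government spending £108 million: reserves +£108M, deposits +£108M.
Currency withdrawal £760 million: reserves −£760M, deposits −£760M.
Totals: Δreserves = −£652M, Δdeposits = −£652M.
Δrequired reserves = 11% × −£652M = −£71.72M.
Δexcess reserves = Δreserves − Δrequired = −£652M − (−£71.72M) = -£580.28 million.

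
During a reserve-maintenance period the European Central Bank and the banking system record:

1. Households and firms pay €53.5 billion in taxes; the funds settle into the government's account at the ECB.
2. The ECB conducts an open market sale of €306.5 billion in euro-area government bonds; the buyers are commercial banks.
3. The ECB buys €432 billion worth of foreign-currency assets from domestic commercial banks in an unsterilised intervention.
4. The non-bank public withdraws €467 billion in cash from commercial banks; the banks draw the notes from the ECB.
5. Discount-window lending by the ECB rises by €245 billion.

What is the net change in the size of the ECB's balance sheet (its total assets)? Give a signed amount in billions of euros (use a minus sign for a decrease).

+€370.5 billion

Government account inflow €53.5 billion: only the composition of liabilities changes → 0.
OMO sale (to banks) €306.5 billion: an ECB asset is shed → −€306.5B.
FX purchase €432 billion: an ECB asset is acquired → +€432B.
Currency withdrawal €467 billion: only the composition of liabilities changes → 0.
Discount-window loan €245 billion: an ECB asset is acquired → +€245B.
Net: 0 − 306.5 + 432 + 0 + 245 = +€370.5 billion.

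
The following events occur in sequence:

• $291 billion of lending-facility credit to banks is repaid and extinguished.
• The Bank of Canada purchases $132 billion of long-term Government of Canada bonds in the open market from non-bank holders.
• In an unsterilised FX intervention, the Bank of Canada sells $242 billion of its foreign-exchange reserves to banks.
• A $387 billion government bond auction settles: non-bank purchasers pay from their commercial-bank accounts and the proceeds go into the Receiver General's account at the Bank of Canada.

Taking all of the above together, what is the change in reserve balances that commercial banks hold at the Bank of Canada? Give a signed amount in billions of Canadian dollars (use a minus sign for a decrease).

-$788 billion

Discount-window repayment $291 billion: repayment is debited from reserves → −$291B.
Asset purchase (from non-banks) $132 billion: the Bank of Canada pays by crediting reserve accounts → +$132B.
FX sale $242 billion: the buying banks pay out of their reserve balances → −$242B.
Government account inflow $387 billion: funds move from bank reserves into the government account → −$387B.
Net: −291 + 132 − 242 − 387 = -$788 billion.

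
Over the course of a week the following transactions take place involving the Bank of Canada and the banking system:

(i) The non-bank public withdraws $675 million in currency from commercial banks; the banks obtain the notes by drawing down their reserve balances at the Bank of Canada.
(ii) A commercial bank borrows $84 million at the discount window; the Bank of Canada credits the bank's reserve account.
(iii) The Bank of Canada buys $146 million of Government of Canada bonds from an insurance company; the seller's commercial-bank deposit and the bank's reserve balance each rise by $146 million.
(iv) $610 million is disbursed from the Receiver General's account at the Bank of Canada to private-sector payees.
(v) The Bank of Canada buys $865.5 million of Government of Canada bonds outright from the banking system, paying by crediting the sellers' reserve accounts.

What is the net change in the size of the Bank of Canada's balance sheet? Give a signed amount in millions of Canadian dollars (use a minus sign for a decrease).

+$1095.5 million

Bank of Canada balance sheet:
  Assets:      Securities +$1011.5M, Loans to banks +$84M
  Liabilities: Bank reserves +$1030.5M, Currency in circulation +$675M, Government deposits −$610M
Commercial banking system:
  Assets:      Reserves at CB +$1030.5M, Securities −$865.5M
  Liabilities: Checkable deposits +$81M, Borrowings from CB +$84M
Change in total Bank of Canada assets = +$1095.5 million.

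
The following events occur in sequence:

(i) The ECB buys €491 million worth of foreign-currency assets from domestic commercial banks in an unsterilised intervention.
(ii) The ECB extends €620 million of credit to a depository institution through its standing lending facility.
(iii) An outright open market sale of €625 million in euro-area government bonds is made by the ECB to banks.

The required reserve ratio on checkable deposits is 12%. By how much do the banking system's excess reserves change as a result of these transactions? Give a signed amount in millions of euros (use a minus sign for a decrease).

FX purchase €491 million: reserves +€491M, deposits 0.
Discount-window loan €620 million: reserves +€620M, deposits 0.
OMO sale (to banks) €625 million: reserves −€625M, deposits 0.
Totals: Δreserves = +€486M, Δdeposits = 0.
Δrequired reserves = 12% × 0 = 0.
Δexcess reserves = Δreserves − Δrequired = +€486M − (0) = +€486 million.

+€486 million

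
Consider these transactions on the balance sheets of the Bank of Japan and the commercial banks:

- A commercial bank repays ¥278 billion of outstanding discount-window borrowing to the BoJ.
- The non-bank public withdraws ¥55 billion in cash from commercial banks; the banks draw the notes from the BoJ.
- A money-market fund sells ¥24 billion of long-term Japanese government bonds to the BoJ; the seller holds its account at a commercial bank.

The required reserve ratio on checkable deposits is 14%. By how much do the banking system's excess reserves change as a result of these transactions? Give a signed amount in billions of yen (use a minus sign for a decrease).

Discount-window repayment ¥278 billion: reserves −¥278B, deposits 0.
Currency withdrawal ¥55 billion: reserves −¥55B, deposits −¥55B.
Asset purchase (from non-banks) ¥24 billion: reserves +¥24B, deposits +¥24B.
Totals: Δreserves = −¥309B, Δdeposits = −¥31B.
Δrequired reserves = 14% × −¥31B = −¥4.34B.
Δexcess reserves = Δreserves − Δrequired = −¥309B − (−¥4.34B) = -¥304.66 billion.

-¥304.66 billion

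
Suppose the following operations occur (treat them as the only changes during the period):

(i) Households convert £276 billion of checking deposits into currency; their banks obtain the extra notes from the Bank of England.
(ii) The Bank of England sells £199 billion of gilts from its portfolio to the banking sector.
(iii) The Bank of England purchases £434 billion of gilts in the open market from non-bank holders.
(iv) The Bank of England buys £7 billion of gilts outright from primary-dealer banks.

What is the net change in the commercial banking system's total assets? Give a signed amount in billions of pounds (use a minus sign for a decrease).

+£158 billion

Bank of England balance sheet:
  Assets:      Securities +£242B
  Liabilities: Bank reserves −£34B, Currency in circulation +£276B
Commercial banking system:
  Assets:      Reserves at CB −£34B, Securities +£192B
  Liabilities: Checkable deposits +£158B
Change in total bank assets = +£158 billion.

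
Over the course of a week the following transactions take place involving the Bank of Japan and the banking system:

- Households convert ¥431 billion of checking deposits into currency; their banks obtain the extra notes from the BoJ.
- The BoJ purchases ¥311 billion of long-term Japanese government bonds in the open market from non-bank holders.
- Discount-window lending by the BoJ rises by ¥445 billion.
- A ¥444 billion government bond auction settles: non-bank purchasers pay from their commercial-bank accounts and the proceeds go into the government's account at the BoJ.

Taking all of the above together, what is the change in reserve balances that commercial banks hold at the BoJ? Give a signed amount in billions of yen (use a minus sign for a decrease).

Currency withdrawal ¥431 billion: banks swap reserves for currency → −¥431B.
Asset purchase (from non-banks) ¥311 billion: the BoJ pays by crediting reserve accounts → +¥311B.
Discount-window loan ¥445 billion: the loan is credited to the bank's reserve account → +¥445B.
Government account inflow ¥444 billion: funds move from bank reserves into the government account → −¥444B.
Net: −431 + 311 + 445 − 444 = -¥119 billion.

-¥119 billion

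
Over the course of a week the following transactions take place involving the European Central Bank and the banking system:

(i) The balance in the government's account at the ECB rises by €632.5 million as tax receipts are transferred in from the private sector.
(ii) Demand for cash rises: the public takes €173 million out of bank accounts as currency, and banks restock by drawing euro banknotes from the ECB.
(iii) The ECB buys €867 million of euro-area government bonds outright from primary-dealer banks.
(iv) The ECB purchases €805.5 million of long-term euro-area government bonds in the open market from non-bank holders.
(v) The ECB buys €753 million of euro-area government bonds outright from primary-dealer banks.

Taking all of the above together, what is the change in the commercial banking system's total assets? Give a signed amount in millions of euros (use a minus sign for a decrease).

ECB balance sheet:
  Assets:      Securities +€2425.5M
  Liabilities: Bank reserves +€1620M, Currency in circulation +€173M, Government deposits +€632.5M
Commercial banking system:
  Assets:      Reserves at CB +€1620M, Securities −€1620M
  Liabilities: no change
Change in total bank assets = €0 (no change).

€0 (no change)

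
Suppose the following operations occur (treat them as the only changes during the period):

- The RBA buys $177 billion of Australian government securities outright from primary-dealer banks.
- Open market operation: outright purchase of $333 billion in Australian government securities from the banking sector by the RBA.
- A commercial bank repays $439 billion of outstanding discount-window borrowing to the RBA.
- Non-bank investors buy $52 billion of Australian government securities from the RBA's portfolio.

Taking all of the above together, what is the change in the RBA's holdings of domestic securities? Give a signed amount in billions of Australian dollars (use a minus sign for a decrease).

RBA balance sheet:
  Assets:      Securities +$458B, Loans to banks −$439B
  Liabilities: Bank reserves +$19B
So the change in the RBA's holdings of domestic securities is +$458 billion.

+$458 billion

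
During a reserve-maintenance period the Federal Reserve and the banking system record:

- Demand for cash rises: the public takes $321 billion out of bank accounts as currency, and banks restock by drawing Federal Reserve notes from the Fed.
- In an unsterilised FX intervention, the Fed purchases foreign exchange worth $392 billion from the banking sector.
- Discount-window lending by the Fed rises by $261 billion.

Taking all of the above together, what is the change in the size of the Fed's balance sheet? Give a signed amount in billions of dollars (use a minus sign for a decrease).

+$653 billion

Currency withdrawal $321 billion: only the composition of liabilities changes → 0.
FX purchase $392 billion: a Fed asset is acquired → +$392B.
Discount-window loan $261 billion: a Fed asset is acquired → +$261B.
Net: 0 + 392 + 261 = +$653 billion.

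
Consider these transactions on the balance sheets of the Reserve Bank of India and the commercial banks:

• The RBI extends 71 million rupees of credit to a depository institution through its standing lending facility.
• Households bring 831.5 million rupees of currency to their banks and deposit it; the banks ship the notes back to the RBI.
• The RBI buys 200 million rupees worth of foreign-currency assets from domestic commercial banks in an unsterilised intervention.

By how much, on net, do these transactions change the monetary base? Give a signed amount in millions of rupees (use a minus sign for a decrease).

+271 million

Discount-window loan 71 million rupees: RBI balance sheet expands → +71M.
Currency deposit 831.5 million rupees: just a shift between currency and reserves — both are base money → 0.
FX purchase 200 million rupees: RBI balance sheet expands → +200M.
Net: 71 + 0 + 200 = +271 million.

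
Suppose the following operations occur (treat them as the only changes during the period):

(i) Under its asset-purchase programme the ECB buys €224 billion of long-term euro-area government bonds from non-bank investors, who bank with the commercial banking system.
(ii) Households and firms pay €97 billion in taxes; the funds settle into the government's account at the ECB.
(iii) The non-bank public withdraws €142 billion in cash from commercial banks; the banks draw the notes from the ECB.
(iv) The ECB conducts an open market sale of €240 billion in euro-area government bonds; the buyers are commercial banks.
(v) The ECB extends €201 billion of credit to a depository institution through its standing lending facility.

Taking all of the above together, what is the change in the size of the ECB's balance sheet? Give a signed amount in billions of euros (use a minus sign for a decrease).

ECB balance sheet:
  Assets:      Securities −€16B, Loans to banks +€201B
  Liabilities: Bank reserves −€54B, Currency in circulation +€142B, Government deposits +€97B
Commercial banking system:
  Assets:      Reserves at CB −€54B, Securities +€240B
  Liabilities: Checkable deposits −€15B, Borrowings from CB +€201B
Change in total ECB assets = +€185 billion.

+€185 billion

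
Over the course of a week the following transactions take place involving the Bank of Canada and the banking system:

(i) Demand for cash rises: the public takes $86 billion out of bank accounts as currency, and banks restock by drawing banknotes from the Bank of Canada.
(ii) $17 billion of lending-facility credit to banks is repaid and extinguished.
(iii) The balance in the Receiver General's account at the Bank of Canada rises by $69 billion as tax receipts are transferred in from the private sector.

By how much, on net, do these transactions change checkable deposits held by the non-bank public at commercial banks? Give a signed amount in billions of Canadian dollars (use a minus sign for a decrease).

-$155 billion

Bank of Canada balance sheet:
  Assets:      Loans to banks −$17B
  Liabilities: Bank reserves −$172B, Currency in circulation +$86B, Government deposits +$69B
Commercial banking system:
  Assets:      Reserves at CB −$172B
  Liabilities: Checkable deposits −$155B, Borrowings from CB −$17B
So the change in checkable deposits held by the non-bank public at commercial banks is -$155 billion.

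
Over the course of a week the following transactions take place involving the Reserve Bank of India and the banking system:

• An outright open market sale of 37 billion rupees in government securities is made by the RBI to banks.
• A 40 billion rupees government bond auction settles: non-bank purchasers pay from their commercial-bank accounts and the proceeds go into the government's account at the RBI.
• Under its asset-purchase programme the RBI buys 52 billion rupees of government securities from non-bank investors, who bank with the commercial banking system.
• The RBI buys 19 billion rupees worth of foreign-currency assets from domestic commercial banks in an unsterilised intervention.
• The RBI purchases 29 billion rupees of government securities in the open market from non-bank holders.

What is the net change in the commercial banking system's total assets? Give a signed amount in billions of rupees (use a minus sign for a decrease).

RBI balance sheet:
  Assets:      Securities +44B, Foreign assets +19B
  Liabilities: Bank reserves +23B, Government deposits +40B
Commercial banking system:
  Assets:      Reserves at CB +23B, Securities +37B, Foreign assets −19B
  Liabilities: Checkable deposits +41B
Change in total bank assets = +41 billion.

+41 billion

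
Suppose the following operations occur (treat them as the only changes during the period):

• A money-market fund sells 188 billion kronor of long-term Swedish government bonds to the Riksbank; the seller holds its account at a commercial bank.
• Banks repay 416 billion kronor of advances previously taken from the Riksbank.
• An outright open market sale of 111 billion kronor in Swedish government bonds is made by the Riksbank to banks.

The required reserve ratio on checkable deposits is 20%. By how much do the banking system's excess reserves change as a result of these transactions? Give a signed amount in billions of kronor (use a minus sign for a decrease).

-376.6 billion

Asset purchase (from non-banks) 188 billion kronor: reserves +188B, deposits +188B.
Discount-window repayment 416 billion kronor: reserves −416B, deposits 0.
OMO sale (to banks) 111 billion kronor: reserves −111B, deposits 0.
Totals: Δreserves = −339B, Δdeposits = +188B.
Δrequired reserves = 20% × +188B = +37.6B.
Δexcess reserves = Δreserves − Δrequired = −339B − (+37.6B) = -376.6 billion.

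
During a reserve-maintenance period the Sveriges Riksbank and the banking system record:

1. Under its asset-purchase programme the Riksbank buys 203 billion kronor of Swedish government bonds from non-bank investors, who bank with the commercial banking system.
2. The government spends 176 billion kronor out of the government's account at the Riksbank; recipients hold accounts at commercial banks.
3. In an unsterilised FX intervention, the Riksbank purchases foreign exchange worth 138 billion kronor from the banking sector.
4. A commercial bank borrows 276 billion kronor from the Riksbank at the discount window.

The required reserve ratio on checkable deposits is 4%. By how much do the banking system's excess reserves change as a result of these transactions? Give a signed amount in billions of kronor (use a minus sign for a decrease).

+777.84 billion

Asset purchase (from non-banks) 203 billion kronor: reserves +203B, deposits +203B.
Government spending 176 billion kronor: reserves +176B, deposits +176B.
FX purchase 138 billion kronor: reserves +138B, deposits 0.
Discount-window loan 276 billion kronor: reserves +276B, deposits 0.
Totals: Δreserves = +793B, Δdeposits = +379B.
Δrequired reserves = 4% × +379B = +15.16B.
Δexcess reserves = Δreserves − Δrequired = +793B − (+15.16B) = +777.84 billion.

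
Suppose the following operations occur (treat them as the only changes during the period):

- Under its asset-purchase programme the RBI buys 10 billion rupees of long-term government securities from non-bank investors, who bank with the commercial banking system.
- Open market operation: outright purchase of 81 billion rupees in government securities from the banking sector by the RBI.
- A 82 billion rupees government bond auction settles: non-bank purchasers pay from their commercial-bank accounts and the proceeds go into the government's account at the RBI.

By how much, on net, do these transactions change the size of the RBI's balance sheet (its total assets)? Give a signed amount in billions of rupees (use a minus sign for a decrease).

+91 billion

Asset purchase (from non-banks) 10 billion rupees: an RBI asset is acquired → +10B.
OMO purchase (from banks) 81 billion rupees: an RBI asset is acquired → +81B.
Government account inflow 82 billion rupees: only the composition of liabilities changes → 0.
Net: 10 + 81 + 0 = +91 billion.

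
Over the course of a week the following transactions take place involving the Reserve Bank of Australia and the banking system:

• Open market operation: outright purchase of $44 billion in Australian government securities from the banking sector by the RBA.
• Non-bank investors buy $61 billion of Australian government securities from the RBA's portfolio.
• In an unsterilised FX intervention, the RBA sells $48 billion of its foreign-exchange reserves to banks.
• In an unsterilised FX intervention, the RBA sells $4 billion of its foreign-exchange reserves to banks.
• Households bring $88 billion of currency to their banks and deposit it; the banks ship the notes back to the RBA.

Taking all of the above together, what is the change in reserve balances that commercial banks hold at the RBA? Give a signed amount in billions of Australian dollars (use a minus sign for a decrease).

+$19 billion

RBA balance sheet:
  Assets:      Securities −$17B, Foreign assets −$52B
  Liabilities: Bank reserves +$19B, Currency in circulation −$88B
So the change in reserve balances that commercial banks hold at the RBA is +$19 billion.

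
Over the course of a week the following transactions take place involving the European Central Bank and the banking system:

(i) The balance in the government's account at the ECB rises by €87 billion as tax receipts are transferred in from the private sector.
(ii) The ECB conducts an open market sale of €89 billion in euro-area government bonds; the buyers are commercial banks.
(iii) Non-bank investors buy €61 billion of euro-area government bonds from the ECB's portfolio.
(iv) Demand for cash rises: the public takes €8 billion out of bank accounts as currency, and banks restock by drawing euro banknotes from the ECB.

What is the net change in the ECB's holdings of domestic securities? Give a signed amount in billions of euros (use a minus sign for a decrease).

Government account inflow €87 billion: the ECB's securities portfolio is untouched → 0.
OMO sale (to banks) €89 billion: securities removed from the ECB's portfolio → −€89B.
Asset sale (to non-banks) €61 billion: securities removed from the ECB's portfolio → −€61B.
Currency withdrawal €8 billion: the ECB's securities portfolio is untouched → 0.
Net: 0 − 89 − 61 + 0 = -€150 billion.

-€150 billion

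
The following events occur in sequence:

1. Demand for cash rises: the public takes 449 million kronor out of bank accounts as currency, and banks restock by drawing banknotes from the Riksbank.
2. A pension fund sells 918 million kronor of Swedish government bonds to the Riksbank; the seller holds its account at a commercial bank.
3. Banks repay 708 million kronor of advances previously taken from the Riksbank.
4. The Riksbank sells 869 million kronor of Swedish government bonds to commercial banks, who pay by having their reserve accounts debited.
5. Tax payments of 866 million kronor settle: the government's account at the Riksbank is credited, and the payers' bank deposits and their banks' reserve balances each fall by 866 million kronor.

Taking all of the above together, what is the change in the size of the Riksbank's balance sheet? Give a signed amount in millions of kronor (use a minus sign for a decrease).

Currency withdrawal 449 million kronor: only the composition of liabilities changes → 0.
Asset purchase (from non-banks) 918 million kronor: a Riksbank asset is acquired → +918M.
Discount-window repayment 708 million kronor: a Riksbank asset is shed → −708M.
OMO sale (to banks) 869 million kronor: a Riksbank asset is shed → −869M.
Government account inflow 866 million kronor: only the composition of liabilities changes → 0.
Net: 0 + 918 − 708 − 869 + 0 = -659 million.

-659 million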